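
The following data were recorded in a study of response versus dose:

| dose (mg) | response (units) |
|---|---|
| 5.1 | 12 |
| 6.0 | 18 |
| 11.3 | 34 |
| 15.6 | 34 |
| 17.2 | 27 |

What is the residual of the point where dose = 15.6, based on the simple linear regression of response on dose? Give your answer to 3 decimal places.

2.581

n = 5, Σx = 55.2, Σy = 125, Σxy = 1548.2, Σx² = 728.9
Sxx = Σx² − (Σx)²/n = 728.9 − 609.408 = 119.492
Sxy = Σxy − (Σx)(Σy)/n = 1548.2 − 1380 = 168.2
b = Sxy/Sxx = 168.2/119.492 = 1.407626
a = ȳ − b·x̄ = 25 − 1.407626·11.04 = 9.459813
ŷ(15.6) = 9.459813 + 1.407626·15.6 = 31.418773
residual = y − ŷ = 34 − 31.418773 = 2.581227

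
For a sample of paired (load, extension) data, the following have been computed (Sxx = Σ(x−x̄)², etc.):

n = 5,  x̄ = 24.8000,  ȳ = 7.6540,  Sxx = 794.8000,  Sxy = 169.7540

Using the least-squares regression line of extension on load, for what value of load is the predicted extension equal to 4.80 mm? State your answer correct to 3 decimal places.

b = Sxy/Sxx = 169.754/794.8 = 0.213581
a = ȳ − b·x̄ = 7.654 − 0.213581·24.8 = 2.357197
Set a + b·x = 4.80: x = (4.80 − 2.357197) / 0.213581 = 11.437374

11.437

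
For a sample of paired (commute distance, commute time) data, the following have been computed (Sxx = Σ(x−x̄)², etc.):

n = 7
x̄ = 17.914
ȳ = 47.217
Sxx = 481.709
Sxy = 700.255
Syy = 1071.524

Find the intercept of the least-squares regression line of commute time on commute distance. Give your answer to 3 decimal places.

21.176

b = Sxy/Sxx = 700.255/481.709 = 1.453689
a = ȳ − b·x̄ = 47.217 − 1.453689·17.914 = 21.175618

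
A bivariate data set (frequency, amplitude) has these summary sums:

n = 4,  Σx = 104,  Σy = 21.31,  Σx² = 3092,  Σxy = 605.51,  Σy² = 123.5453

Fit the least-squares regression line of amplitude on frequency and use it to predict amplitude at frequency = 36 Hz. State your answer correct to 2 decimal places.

Sxx = Σx² − (Σx)²/n = 3092 − 2704 = 388
Sxy = Σxy − (Σx)(Σy)/n = 605.51 − 554.06 = 51.45
b = Sxy/Sxx = 51.45/388 = 0.132603
a = ȳ − b·x̄ = 5.3275 − 0.132603·26 = 1.879820
ŷ(36) = a + b·36 = 1.879820 + 0.132603·36 = 6.653531

6.65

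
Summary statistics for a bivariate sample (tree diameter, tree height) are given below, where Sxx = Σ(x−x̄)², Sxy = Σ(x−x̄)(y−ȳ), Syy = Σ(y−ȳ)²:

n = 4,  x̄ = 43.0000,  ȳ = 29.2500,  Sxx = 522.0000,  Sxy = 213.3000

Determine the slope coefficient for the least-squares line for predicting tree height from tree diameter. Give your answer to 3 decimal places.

b = Sxy/Sxx = 213.3/522 = 0.408621

0.409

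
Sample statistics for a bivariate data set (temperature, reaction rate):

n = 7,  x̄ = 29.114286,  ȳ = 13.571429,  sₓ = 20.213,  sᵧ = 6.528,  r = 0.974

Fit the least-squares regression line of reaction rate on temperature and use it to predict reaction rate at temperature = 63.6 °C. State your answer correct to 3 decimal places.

24.419

b = r · sᵧ/sₓ = 0.974 · 6.528/20.213 = 0.314563
a = ȳ − b·x̄ = 13.571429 − 0.314563·29.114286 = 4.413137
ŷ(63.6) = a + b·63.6 = 4.413137 + 0.314563·63.6 = 24.419376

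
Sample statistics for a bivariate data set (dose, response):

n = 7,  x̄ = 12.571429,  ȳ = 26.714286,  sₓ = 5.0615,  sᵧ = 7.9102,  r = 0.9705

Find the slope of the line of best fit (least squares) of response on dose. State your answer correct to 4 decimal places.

b = r · sᵧ/sₓ = 0.9705 · 7.9102/5.0615 = 1.516714

1.5167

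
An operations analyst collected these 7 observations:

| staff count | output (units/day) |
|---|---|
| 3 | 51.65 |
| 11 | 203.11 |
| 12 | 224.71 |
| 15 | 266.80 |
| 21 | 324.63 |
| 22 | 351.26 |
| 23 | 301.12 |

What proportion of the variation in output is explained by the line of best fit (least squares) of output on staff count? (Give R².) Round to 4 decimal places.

0.9214

n = 7, Σx = 107, Σy = 1723.28, Σxy = 30558.39, Σx² = 1953, Σy² = 485039.6976
Sxx = Σx² − (Σx)²/n = 1953 − 1635.571429 = 317.428571
Sxy = Σxy − (Σx)(Σy)/n = 30558.39 − 26341.565714 = 4216.824286
Syy = Σy² − (Σy)²/n = 485039.6976 − 424241.994057 = 60797.703543
R² = Sxy²/(Sxx·Syy) = (4216.824286)²/(317.428571·60797.703543) = 0.921378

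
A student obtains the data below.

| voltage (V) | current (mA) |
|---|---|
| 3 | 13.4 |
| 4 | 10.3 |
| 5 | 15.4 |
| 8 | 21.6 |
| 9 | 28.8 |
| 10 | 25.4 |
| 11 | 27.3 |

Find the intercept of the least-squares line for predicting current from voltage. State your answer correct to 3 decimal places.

n = 7, Σx = 50, Σy = 142.2, Σxy = 1144.7, Σx² = 416
Sxx = Σx² − (Σx)²/n = 416 − 357.142857 = 58.857143
Sxy = Σxy − (Σx)(Σy)/n = 1144.7 − 1015.714286 = 128.985714
b = Sxy/Sxx = 128.985714/58.857143 = 2.191505
a = ȳ − b·x̄ = 20.314286 − 2.191505·7.142857 = 4.660680

4.661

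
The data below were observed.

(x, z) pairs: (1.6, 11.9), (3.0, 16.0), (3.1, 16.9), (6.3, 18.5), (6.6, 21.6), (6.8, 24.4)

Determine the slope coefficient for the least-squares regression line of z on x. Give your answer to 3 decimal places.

n = 6, Σx = 27.4, Σy = 109.3, Σxy = 544.46, Σx² = 150.66
Sxx = Σx² − (Σx)²/n = 150.66 − 125.126667 = 25.533333
Sxy = Σxy − (Σx)(Σy)/n = 544.46 − 499.136667 = 45.323333
b = Sxy/Sxx = 45.323333/25.533333 = 1.775065

1.775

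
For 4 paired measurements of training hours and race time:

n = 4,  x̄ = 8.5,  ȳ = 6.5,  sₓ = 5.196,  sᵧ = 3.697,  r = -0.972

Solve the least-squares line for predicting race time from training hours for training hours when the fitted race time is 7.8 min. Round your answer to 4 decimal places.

6.6203

b = r · sᵧ/sₓ = -0.972 · 3.697/5.196 = -0.691587
a = ȳ − b·x̄ = 6.5 − (-0.691587)·8.5 = 12.378486
Set a + b·x = 7.8: x = (7.8 − 12.378486) / (-0.691587) = 6.620264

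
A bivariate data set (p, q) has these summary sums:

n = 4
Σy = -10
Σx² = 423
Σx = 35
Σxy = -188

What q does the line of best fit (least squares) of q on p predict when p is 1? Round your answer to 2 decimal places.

4.17

Sxx = Σx² − (Σx)²/n = 423 − 306.25 = 116.75
Sxy = Σxy − (Σx)(Σy)/n = -188 − (-87.5) = -100.5
b = Sxy/Sxx = -100.5/116.75 = -0.860814
a = ȳ − b·x̄ = -2.5 − (-0.860814)·8.75 = 5.032120
ŷ(1) = a + b·1 = 5.032120 + (-0.860814)·1 = 4.171306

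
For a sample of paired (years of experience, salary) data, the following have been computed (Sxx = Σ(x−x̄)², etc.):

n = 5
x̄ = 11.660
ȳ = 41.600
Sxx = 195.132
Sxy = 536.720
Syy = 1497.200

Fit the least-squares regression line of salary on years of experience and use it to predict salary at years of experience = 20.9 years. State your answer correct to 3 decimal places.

67.015

b = Sxy/Sxx = 536.72/195.132 = 2.750548
a = ȳ − b·x̄ = 41.6 − 2.750548·11.66 = 9.528606
ŷ(20.9) = a + b·20.9 = 9.528606 + 2.750548·20.9 = 67.015067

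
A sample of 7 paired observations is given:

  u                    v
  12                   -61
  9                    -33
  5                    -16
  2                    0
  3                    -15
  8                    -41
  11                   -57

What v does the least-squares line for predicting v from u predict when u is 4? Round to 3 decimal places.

n = 7, Σx = 50, Σy = -223, Σxy = -2109, Σx² = 448
Sxx = Σx² − (Σx)²/n = 448 − 357.142857 = 90.857143
Sxy = Σxy − (Σx)(Σy)/n = -2109 − (-1592.857143) = -516.142857
b = Sxy/Sxx = -516.142857/90.857143 = -5.680818
a = ȳ − b·x̄ = -31.857143 − (-5.680818)·7.142857 = 8.720126
ŷ(4) = a + b·4 = 8.720126 + (-5.680818)·4 = -14.003145

-14.003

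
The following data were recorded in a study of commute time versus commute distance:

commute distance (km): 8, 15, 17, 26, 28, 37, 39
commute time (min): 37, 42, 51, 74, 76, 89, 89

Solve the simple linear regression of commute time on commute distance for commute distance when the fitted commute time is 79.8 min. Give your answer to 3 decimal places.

n = 7, Σx = 170, Σy = 458, Σxy = 12609, Σx² = 4928
Sxx = Σx² − (Σx)²/n = 4928 − 4128.571429 = 799.428571
Sxy = Σxy − (Σx)(Σy)/n = 12609 − 11122.857143 = 1486.142857
b = Sxy/Sxx = 1486.142857/799.428571 = 1.859006
a = ȳ − b·x̄ = 65.428571 − 1.859006·24.285714 = 20.281272
Set a + b·x = 79.8: x = (79.8 − 20.281272) / 1.859006 = 32.016418

32.016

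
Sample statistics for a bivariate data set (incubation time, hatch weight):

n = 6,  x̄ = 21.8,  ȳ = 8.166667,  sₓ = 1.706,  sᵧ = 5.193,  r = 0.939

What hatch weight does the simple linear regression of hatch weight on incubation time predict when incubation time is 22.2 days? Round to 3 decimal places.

9.310

b = r · sᵧ/sₓ = 0.939 · 5.193/1.706 = 2.858281
a = ȳ − b·x̄ = 8.166667 − 2.858281·21.8 = -54.143854
ŷ(22.2) = a + b·22.2 = -54.143854 + 2.858281·22.2 = 9.309979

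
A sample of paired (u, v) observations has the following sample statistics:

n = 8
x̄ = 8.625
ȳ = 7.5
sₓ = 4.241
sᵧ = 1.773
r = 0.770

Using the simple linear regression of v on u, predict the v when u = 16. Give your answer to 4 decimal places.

9.8741

b = r · sᵧ/sₓ = 0.77 · 1.773/4.241 = 0.321908
a = ȳ − b·x̄ = 7.5 − 0.321908·8.625 = 4.723547
ŷ(16) = a + b·16 = 4.723547 + 0.321908·16 = 9.874068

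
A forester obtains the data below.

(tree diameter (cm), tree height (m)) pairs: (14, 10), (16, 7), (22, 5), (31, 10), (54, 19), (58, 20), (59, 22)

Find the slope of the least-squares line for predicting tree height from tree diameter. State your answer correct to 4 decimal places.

0.3201

n = 7, Σx = 254, Σy = 93, Σxy = 4156, Σx² = 11658
Sxx = Σx² − (Σx)²/n = 11658 − 9216.571429 = 2441.428571
Sxy = Σxy − (Σx)(Σy)/n = 4156 − 3374.571429 = 781.428571
b = Sxy/Sxx = 781.428571/2441.428571 = 0.320070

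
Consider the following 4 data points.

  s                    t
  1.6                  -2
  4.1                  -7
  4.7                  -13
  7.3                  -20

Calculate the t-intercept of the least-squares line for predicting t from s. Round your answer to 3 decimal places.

n = 4, Σx = 17.7, Σy = -42, Σxy = -239, Σx² = 94.75
Sxx = Σx² − (Σx)²/n = 94.75 − 78.3225 = 16.4275
Sxy = Σxy − (Σx)(Σy)/n = -239 − (-185.85) = -53.15
b = Sxy/Sxx = -53.15/16.4275 = -3.235428
a = ȳ − b·x̄ = -10.5 − (-3.235428)·4.425 = 3.816771

3.817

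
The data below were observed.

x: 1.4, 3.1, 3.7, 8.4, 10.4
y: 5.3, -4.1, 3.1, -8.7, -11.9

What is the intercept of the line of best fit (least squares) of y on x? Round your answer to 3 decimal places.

n = 5, Σx = 27, Σy = -16.3, Σxy = -190.66, Σx² = 203.98
Sxx = Σx² − (Σx)²/n = 203.98 − 145.8 = 58.18
Sxy = Σxy − (Σx)(Σy)/n = -190.66 − (-88.02) = -102.64
b = Sxy/Sxx = -102.64/58.18 = -1.764180
a = ȳ − b·x̄ = -3.26 − (-1.764180)·5.4 = 6.266573

6.267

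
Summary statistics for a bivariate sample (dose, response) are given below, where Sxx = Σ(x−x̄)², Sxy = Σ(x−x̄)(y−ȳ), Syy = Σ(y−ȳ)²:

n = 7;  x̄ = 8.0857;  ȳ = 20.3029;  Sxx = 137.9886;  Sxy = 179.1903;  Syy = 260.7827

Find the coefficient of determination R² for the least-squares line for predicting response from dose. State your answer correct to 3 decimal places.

R² = Sxy²/(Sxx·Syy) = (179.1903)²/(137.9886·260.7827) = 0.892292

0.892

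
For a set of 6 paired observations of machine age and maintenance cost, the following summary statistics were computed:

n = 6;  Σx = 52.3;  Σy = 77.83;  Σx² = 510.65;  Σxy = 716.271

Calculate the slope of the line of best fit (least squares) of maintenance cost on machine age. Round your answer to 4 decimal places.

Sxx = Σx² − (Σx)²/n = 510.65 − 455.881667 = 54.768333
Sxy = Σxy − (Σx)(Σy)/n = 716.271 − 678.418167 = 37.852833
b = Sxy/Sxx = 37.852833/54.768333 = 0.691145

0.6911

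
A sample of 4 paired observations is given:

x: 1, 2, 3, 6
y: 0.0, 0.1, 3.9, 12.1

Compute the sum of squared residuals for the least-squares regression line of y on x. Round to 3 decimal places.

n = 4, Σx = 12, Σy = 16.1, Σxy = 84.5, Σx² = 50, Σy² = 161.63
Sxx = Σx² − (Σx)²/n = 50 − 36 = 14
Sxy = Σxy − (Σx)(Σy)/n = 84.5 − 48.3 = 36.2
Syy = Σy² − (Σy)²/n = 161.63 − 64.8025 = 96.8275
b = Sxy/Sxx = 36.2/14 = 2.585714
SSE = Syy − b·Sxy = 96.8275 − 2.585714·36.2 = 3.224643

3.225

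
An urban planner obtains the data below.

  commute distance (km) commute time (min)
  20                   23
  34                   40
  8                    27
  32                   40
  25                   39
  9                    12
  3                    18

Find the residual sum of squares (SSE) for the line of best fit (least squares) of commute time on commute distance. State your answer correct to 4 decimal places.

204.2878

n = 7, Σx = 131, Σy = 199, Σxy = 4453, Σx² = 3359, Σy² = 6447
Sxx = Σx² − (Σx)²/n = 3359 − 2451.571429 = 907.428571
Sxy = Σxy − (Σx)(Σy)/n = 4453 − 3724.142857 = 728.857143
Syy = Σy² − (Σy)²/n = 6447 − 5657.285714 = 789.714286
b = Sxy/Sxx = 728.857143/907.428571 = 0.803212
SSE = Syy − b·Sxy = 789.714286 − 0.803212·728.857143 = 204.287783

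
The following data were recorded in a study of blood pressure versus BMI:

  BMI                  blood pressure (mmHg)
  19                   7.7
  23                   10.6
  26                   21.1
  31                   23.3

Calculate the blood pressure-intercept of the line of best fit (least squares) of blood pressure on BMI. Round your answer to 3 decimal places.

-19.531

n = 4, Σx = 99, Σy = 62.7, Σxy = 1661, Σx² = 2527
Sxx = Σx² − (Σx)²/n = 2527 − 2450.25 = 76.75
Sxy = Σxy − (Σx)(Σy)/n = 1661 − 1551.825 = 109.175
b = Sxy/Sxx = 109.175/76.75 = 1.422476
a = ȳ − b·x̄ = 15.675 − 1.422476·24.75 = -19.531270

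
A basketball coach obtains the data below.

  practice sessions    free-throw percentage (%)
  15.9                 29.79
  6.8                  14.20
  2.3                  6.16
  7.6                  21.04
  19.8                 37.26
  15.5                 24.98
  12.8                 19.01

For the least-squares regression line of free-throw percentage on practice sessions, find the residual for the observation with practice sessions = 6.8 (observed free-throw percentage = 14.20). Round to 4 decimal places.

n = 7, Σx = 80.7, Σy = 152.44, Σxy = 2112.559, Σx² = 1158.23
Sxx = Σx² − (Σx)²/n = 1158.23 − 930.355714 = 227.874286
Sxy = Σxy − (Σx)(Σy)/n = 2112.559 − 1757.415429 = 355.143571
b = Sxy/Sxx = 355.143571/227.874286 = 1.558507
a = ȳ − b·x̄ = 21.777143 − 1.558507·11.528571 = 3.809789
ŷ(6.8) = 3.809789 + 1.558507·6.8 = 14.407633
residual = y − ŷ = 14.20 − 14.407633 = -0.207633

-0.2076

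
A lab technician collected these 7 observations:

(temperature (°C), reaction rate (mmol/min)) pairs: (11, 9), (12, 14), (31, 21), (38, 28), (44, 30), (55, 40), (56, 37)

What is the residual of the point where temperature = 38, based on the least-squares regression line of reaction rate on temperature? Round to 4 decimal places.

n = 7, Σx = 247, Σy = 179, Σxy = 7574, Σx² = 10767
Sxx = Σx² − (Σx)²/n = 10767 − 8715.571429 = 2051.428571
Sxy = Σxy − (Σx)(Σy)/n = 7574 − 6316.142857 = 1257.857143
b = Sxy/Sxx = 1257.857143/2051.428571 = 0.613162
a = ȳ − b·x̄ = 25.571429 − 0.613162·35.285714 = 3.935585
ŷ(38) = 3.935585 + 0.613162·38 = 27.235724
residual = y − ŷ = 28 − 27.235724 = 0.764276

0.7643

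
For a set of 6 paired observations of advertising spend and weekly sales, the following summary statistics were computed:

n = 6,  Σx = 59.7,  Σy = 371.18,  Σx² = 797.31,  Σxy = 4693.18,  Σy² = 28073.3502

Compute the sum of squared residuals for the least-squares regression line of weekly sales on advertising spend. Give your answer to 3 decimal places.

192.558

Sxx = Σx² − (Σx)²/n = 797.31 − 594.015 = 203.295
Sxy = Σxy − (Σx)(Σy)/n = 4693.18 − 3693.241 = 999.939
Syy = Σy² − (Σy)²/n = 28073.3502 − 22962.432067 = 5110.918133
b = Sxy/Sxx = 999.939/203.295 = 4.918660
SSE = Syy − b·Sxy = 5110.918133 − 4.918660·999.939 = 192.558096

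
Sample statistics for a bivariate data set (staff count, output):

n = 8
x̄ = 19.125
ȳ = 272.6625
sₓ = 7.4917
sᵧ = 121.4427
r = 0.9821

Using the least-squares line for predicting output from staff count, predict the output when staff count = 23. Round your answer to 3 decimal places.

b = r · sᵧ/sₓ = 0.9821 · 121.4427/7.4917 = 15.920135
a = ȳ − b·x̄ = 272.6625 − 15.920135·19.125 = -31.810083
ŷ(23) = a + b·23 = -31.810083 + 15.920135·23 = 334.353023

334.353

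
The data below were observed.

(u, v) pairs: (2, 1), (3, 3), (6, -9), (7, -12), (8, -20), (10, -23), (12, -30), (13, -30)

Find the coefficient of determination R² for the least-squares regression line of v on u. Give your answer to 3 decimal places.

n = 8, Σx = 61, Σy = -120, Σxy = -1267, Σx² = 575, Σy² = 2964
Sxx = Σx² − (Σx)²/n = 575 − 465.125 = 109.875
Sxy = Σxy − (Σx)(Σy)/n = -1267 − (-915) = -352
Syy = Σy² − (Σy)²/n = 2964 − 1800 = 1164
R² = Sxy²/(Sxx·Syy) = (-352)²/(109.875·1164) = 0.968799

0.969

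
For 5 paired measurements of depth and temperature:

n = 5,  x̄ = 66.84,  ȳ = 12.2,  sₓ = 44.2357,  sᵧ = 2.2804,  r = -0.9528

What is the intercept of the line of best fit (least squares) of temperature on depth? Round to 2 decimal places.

b = r · sᵧ/sₓ = -0.9528 · 2.2804/44.2357 = -0.049118
a = ȳ − b·x̄ = 12.2 − (-0.049118)·66.84 = 15.483041

15.48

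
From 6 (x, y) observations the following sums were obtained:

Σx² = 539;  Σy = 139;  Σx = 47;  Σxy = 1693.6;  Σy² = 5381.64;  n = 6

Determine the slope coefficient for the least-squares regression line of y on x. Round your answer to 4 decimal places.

Sxx = Σx² − (Σx)²/n = 539 − 368.166667 = 170.833333
Sxy = Σxy − (Σx)(Σy)/n = 1693.6 − 1088.833333 = 604.766667
b = Sxy/Sxx = 604.766667/170.833333 = 3.540098

3.5401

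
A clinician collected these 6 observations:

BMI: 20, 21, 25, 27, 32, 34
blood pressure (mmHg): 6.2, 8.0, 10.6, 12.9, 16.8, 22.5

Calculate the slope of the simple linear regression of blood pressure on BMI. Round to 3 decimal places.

1.037

n = 6, Σx = 159, Σy = 77, Σxy = 2207.9, Σx² = 4375
Sxx = Σx² − (Σx)²/n = 4375 − 4213.5 = 161.5
Sxy = Σxy − (Σx)(Σy)/n = 2207.9 − 2040.5 = 167.4
b = Sxy/Sxx = 167.4/161.5 = 1.036533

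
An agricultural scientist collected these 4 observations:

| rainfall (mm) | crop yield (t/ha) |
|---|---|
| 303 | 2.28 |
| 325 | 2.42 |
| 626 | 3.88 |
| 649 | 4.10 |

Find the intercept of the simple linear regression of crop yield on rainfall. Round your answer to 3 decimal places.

0.751

n = 4, Σx = 1903, Σy = 12.68, Σxy = 6567.12, Σx² = 1010511
Sxx = Σx² − (Σx)²/n = 1010511 − 905352.25 = 105158.75
Sxy = Σxy − (Σx)(Σy)/n = 6567.12 − 6032.51 = 534.61
b = Sxy/Sxx = 534.61/105158.75 = 0.005084
a = ȳ − b·x̄ = 3.17 − 0.005084·475.75 = 0.751364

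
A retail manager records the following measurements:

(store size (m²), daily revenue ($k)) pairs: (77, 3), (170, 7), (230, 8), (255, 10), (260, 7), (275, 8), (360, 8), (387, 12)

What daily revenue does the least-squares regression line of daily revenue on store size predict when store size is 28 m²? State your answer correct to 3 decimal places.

2.980

n = 8, Σx = 2014, Σy = 63, Σxy = 17355, Σx² = 575348
Sxx = Σx² − (Σx)²/n = 575348 − 507024.5 = 68323.5
Sxy = Σxy − (Σx)(Σy)/n = 17355 − 15860.25 = 1494.75
b = Sxy/Sxx = 1494.75/68323.5 = 0.021878
a = ȳ − b·x̄ = 7.875 − 0.021878·251.75 = 2.367330
ŷ(28) = a + b·28 = 2.367330 + 0.021878·28 = 2.979901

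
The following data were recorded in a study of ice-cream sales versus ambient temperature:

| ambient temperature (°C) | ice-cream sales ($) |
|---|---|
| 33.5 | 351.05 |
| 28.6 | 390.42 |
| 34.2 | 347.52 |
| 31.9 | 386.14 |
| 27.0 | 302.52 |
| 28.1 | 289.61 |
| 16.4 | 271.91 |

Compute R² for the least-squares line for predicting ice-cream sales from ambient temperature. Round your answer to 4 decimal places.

n = 7, Σx = 199.7, Σy = 2339.17, Σxy = 67894.642, Σx² = 5915.03, Σy² = 794865.4795
Sxx = Σx² − (Σx)²/n = 5915.03 − 5697.155714 = 217.874286
Sxy = Σxy − (Σx)(Σy)/n = 67894.642 − 66733.178429 = 1161.463571
Syy = Σy² − (Σy)²/n = 794865.4795 − 781673.755557 = 13191.723943
R² = Sxy²/(Sxx·Syy) = (1161.463571)²/(217.874286·13191.723943) = 0.469357

0.4694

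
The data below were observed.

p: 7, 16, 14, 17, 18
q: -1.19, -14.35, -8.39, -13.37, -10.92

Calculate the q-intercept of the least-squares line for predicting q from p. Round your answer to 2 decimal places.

6.19

n = 5, Σx = 72, Σy = -48.22, Σxy = -779.24, Σx² = 1114
Sxx = Σx² − (Σx)²/n = 1114 − 1036.8 = 77.2
Sxy = Σxy − (Σx)(Σy)/n = -779.24 − (-694.368) = -84.872
b = Sxy/Sxx = -84.872/77.2 = -1.099378
a = ȳ − b·x̄ = -9.644 − (-1.099378)·14.4 = 6.187047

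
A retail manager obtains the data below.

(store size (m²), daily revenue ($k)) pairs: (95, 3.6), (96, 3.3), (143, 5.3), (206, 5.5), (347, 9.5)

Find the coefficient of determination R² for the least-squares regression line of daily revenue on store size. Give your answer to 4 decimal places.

n = 5, Σx = 887, Σy = 27.2, Σxy = 5846.2, Σx² = 201535, Σy² = 172.44
Sxx = Σx² − (Σx)²/n = 201535 − 157353.8 = 44181.2
Sxy = Σxy − (Σx)(Σy)/n = 5846.2 − 4825.28 = 1020.92
Syy = Σy² − (Σy)²/n = 172.44 − 147.968 = 24.472
R² = Sxy²/(Sxx·Syy) = (1020.92)²/(44181.2·24.472) = 0.963999

0.9640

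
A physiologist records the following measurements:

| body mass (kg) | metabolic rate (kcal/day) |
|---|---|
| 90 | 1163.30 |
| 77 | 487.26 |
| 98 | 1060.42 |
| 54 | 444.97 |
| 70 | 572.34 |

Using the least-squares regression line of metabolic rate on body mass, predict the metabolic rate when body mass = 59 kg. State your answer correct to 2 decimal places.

n = 5, Σx = 389, Σy = 3728.29, Σxy = 310229.36, Σx² = 31449
Sxx = Σx² − (Σx)²/n = 31449 − 30264.2 = 1184.8
Sxy = Σxy − (Σx)(Σy)/n = 310229.36 − 290060.962 = 20168.398
b = Sxy/Sxx = 20168.398/1184.8 = 17.022618
a = ȳ − b·x̄ = 745.658 − 17.022618·77.8 = -578.701693
ŷ(59) = a + b·59 = -578.701693 + 17.022618·59 = 425.632779

425.63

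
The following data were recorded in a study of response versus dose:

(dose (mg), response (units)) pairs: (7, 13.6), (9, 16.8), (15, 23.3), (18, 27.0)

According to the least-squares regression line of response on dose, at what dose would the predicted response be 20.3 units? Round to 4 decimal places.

12.3555

n = 4, Σx = 49, Σy = 80.7, Σxy = 1081.9, Σx² = 679
Sxx = Σx² − (Σx)²/n = 679 − 600.25 = 78.75
Sxy = Σxy − (Σx)(Σy)/n = 1081.9 − 988.575 = 93.325
b = Sxy/Sxx = 93.325/78.75 = 1.185079
a = ȳ − b·x̄ = 20.175 − 1.185079·12.25 = 5.657778
Set a + b·x = 20.3: x = (20.3 − 5.657778) / 1.185079 = 12.355478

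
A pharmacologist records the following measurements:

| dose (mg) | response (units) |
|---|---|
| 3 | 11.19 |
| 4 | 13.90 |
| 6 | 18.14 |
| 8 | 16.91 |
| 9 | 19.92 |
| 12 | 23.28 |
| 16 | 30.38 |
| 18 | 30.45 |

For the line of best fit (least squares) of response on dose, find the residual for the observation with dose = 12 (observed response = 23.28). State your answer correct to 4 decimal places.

-0.4443

n = 8, Σx = 76, Σy = 164.17, Σxy = 1826.11, Σx² = 930
Sxx = Σx² − (Σx)²/n = 930 − 722 = 208
Sxy = Σxy − (Σx)(Σy)/n = 1826.11 − 1559.615 = 266.495
b = Sxy/Sxx = 266.495/208 = 1.281226
a = ȳ − b·x̄ = 20.52125 − 1.281226·9.5 = 8.349603
ŷ(12) = 8.349603 + 1.281226·12 = 23.724315
residual = y − ŷ = 23.28 − 23.724315 = -0.444315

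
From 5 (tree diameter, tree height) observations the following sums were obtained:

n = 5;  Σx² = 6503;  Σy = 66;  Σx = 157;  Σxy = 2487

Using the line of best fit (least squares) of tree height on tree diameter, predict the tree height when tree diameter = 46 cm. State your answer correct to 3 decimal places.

17.048

Sxx = Σx² − (Σx)²/n = 6503 − 4929.8 = 1573.2
Sxy = Σxy − (Σx)(Σy)/n = 2487 − 2072.4 = 414.6
b = Sxy/Sxx = 414.6/1573.2 = 0.263539
a = ȳ − b·x̄ = 13.2 − 0.263539·31.4 = 4.924867
ŷ(46) = a + b·46 = 4.924867 + 0.263539·46 = 17.047674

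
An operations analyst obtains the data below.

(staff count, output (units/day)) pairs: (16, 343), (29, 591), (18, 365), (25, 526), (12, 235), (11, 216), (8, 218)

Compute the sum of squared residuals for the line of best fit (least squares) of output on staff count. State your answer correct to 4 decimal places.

2834.6530

n = 7, Σx = 119, Σy = 2494, Σxy = 49287, Σx² = 2375, Σy² = 1026236
Sxx = Σx² − (Σx)²/n = 2375 − 2023 = 352
Sxy = Σxy − (Σx)(Σy)/n = 49287 − 42398 = 6889
Syy = Σy² − (Σy)²/n = 1026236 − 888576.571429 = 137659.428571
b = Sxy/Sxx = 6889/352 = 19.571023
SSE = Syy − b·Sxy = 137659.428571 − 19.571023·6889 = 2834.653003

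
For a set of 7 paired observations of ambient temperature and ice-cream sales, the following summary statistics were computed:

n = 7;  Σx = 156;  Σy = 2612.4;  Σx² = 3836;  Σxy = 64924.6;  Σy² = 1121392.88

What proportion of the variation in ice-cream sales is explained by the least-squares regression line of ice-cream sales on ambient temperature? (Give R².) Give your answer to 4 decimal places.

Sxx = Σx² − (Σx)²/n = 3836 − 3476.571429 = 359.428571
Sxy = Σxy − (Σx)(Σy)/n = 64924.6 − 58219.2 = 6705.4
Syy = Σy² − (Σy)²/n = 1121392.88 − 974947.68 = 146445.2
R² = Sxy²/(Sxx·Syy) = (6705.4)²/(359.428571·146445.2) = 0.854204

0.8542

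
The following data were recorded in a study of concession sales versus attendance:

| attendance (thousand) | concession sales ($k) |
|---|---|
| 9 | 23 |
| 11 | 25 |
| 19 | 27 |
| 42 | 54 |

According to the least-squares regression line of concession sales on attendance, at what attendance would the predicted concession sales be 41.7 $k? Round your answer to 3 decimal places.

30.223

n = 4, Σx = 81, Σy = 129, Σxy = 3263, Σx² = 2327
Sxx = Σx² − (Σx)²/n = 2327 − 1640.25 = 686.75
Sxy = Σxy − (Σx)(Σy)/n = 3263 − 2612.25 = 650.75
b = Sxy/Sxx = 650.75/686.75 = 0.947579
a = ȳ − b·x̄ = 32.25 − 0.947579·20.25 = 13.061522
Set a + b·x = 41.7: x = (41.7 − 13.061522) / 0.947579 = 30.222781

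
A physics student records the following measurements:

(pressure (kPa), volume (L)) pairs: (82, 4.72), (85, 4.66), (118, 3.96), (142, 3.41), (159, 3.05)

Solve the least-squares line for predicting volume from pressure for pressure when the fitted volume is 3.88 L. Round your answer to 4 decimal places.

120.8754

n = 5, Σx = 586, Σy = 19.8, Σxy = 2219.59, Σx² = 73318
Sxx = Σx² − (Σx)²/n = 73318 − 68679.2 = 4638.8
Sxy = Σxy − (Σx)(Σy)/n = 2219.59 − 2320.56 = -100.97
b = Sxy/Sxx = -100.97/4638.8 = -0.021766
a = ȳ − b·x̄ = 3.96 − (-0.021766)·117.2 = 6.511023
Set a + b·x = 3.88: x = (3.88 − 6.511023) / (-0.021766) = 120.875389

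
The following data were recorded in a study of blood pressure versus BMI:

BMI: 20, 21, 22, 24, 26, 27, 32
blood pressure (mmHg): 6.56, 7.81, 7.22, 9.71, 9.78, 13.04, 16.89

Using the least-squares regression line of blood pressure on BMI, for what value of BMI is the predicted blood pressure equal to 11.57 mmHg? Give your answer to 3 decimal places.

n = 7, Σx = 172, Σy = 71.01, Σxy = 1833.93, Σx² = 4330
Sxx = Σx² − (Σx)²/n = 4330 − 4226.285714 = 103.714286
Sxy = Σxy − (Σx)(Σy)/n = 1833.93 − 1744.817143 = 89.112857
b = Sxy/Sxx = 89.112857/103.714286 = 0.859215
a = ȳ − b·x̄ = 10.144286 − 0.859215·24.571429 = -10.967851
Set a + b·x = 11.57: x = (11.57 − (-10.967851)) / 0.859215 = 26.230751

26.231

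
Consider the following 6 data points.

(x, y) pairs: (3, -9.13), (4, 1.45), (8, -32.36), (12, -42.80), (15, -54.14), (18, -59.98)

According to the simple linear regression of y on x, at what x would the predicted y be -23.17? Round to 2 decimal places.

n = 6, Σx = 60, Σy = -196.96, Σxy = -2685.81, Σx² = 782
Sxx = Σx² − (Σx)²/n = 782 − 600 = 182
Sxy = Σxy − (Σx)(Σy)/n = -2685.81 − (-1969.6) = -716.21
b = Sxy/Sxx = -716.21/182 = -3.935220
a = ȳ − b·x̄ = -32.826667 − (-3.935220)·10 = 6.525531
Set a + b·x = -23.17: x = (-23.17 − 6.525531) / (-3.935220) = 7.546092

7.55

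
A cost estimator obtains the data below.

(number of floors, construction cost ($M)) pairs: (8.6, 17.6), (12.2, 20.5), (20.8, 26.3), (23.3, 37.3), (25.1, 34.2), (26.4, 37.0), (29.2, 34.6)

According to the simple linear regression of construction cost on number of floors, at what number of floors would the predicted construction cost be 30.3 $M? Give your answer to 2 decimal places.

n = 7, Σx = 145.6, Σy = 207.5, Σxy = 4663.13, Σx² = 3377.94
Sxx = Σx² − (Σx)²/n = 3377.94 − 3028.48 = 349.46
Sxy = Σxy − (Σx)(Σy)/n = 4663.13 − 4316 = 347.13
b = Sxy/Sxx = 347.13/349.46 = 0.993333
a = ȳ − b·x̄ = 29.642857 − 0.993333·20.8 = 8.981540
Set a + b·x = 30.3: x = (30.3 − 8.981540) / 0.993333 = 21.461554

21.46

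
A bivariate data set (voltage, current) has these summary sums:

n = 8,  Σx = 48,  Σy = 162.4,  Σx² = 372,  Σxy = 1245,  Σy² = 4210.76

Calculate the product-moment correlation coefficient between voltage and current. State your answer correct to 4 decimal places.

Sxx = Σx² − (Σx)²/n = 372 − 288 = 84
Sxy = Σxy − (Σx)(Σy)/n = 1245 − 974.4 = 270.6
Syy = Σy² − (Σy)²/n = 4210.76 − 3296.72 = 914.04
r = Sxy/√(Sxx·Syy) = 270.6/√(76779.36) = 270.6/277.090888 = 0.976575

0.9766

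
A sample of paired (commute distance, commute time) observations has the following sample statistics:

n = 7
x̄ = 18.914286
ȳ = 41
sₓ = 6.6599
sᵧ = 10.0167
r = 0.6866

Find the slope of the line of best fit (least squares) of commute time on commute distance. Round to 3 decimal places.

1.033

b = r · sᵧ/sₓ = 0.6866 · 10.0167/6.6599 = 1.032668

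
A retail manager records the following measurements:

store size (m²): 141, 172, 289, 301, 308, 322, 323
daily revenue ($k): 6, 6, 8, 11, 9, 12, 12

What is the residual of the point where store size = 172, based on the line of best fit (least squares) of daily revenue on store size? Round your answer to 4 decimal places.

n = 7, Σx = 1856, Σy = 64, Σxy = 18013, Σx² = 526464
Sxx = Σx² − (Σx)²/n = 526464 − 492105.142857 = 34358.857143
Sxy = Σxy − (Σx)(Σy)/n = 18013 − 16969.142857 = 1043.857143
b = Sxy/Sxx = 1043.857143/34358.857143 = 0.030381
a = ȳ − b·x̄ = 9.142857 − 0.030381·265.142857 = 1.087547
ŷ(172) = 1.087547 + 0.030381·172 = 6.313082
residual = y − ŷ = 6 − 6.313082 = -0.313082

-0.3131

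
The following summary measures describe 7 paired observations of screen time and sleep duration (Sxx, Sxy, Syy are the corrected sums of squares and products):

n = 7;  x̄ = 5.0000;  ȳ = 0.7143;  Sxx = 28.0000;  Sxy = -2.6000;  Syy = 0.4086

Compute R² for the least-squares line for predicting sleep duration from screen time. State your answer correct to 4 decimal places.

R² = Sxy²/(Sxx·Syy) = (-2.6)²/(28·0.4086) = 0.590868

0.5909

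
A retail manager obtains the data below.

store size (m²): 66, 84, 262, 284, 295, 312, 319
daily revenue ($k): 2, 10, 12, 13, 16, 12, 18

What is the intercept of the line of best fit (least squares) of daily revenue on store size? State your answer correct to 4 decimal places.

2.7790

n = 7, Σx = 1622, Σy = 83, Σxy = 22014, Σx² = 446842
Sxx = Σx² − (Σx)²/n = 446842 − 375840.571429 = 71001.428571
Sxy = Σxy − (Σx)(Σy)/n = 22014 − 19232.285714 = 2781.714286
b = Sxy/Sxx = 2781.714286/71001.428571 = 0.039178
a = ȳ − b·x̄ = 11.857143 − 0.039178·231.714286 = 2.778974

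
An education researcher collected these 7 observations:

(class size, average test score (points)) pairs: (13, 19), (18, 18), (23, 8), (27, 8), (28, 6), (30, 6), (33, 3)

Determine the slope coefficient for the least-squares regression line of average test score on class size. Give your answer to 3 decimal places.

-0.849

n = 7, Σx = 172, Σy = 68, Σxy = 1418, Σx² = 4524
Sxx = Σx² − (Σx)²/n = 4524 − 4226.285714 = 297.714286
Sxy = Σxy − (Σx)(Σy)/n = 1418 − 1670.857143 = -252.857143
b = Sxy/Sxx = -252.857143/297.714286 = -0.849328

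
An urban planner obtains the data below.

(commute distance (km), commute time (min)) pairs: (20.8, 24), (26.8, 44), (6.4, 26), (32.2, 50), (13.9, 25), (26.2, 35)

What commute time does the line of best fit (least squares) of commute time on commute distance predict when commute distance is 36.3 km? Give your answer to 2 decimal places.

n = 6, Σx = 126.3, Σy = 204, Σxy = 4719.3, Σx² = 3108.33
Sxx = Σx² − (Σx)²/n = 3108.33 − 2658.615 = 449.715
Sxy = Σxy − (Σx)(Σy)/n = 4719.3 − 4294.2 = 425.1
b = Sxy/Sxx = 425.1/449.715 = 0.945265
a = ȳ − b·x̄ = 34 − 0.945265·21.05 = 14.102165
ŷ(36.3) = a + b·36.3 = 14.102165 + 0.945265·36.3 = 48.415296

48.42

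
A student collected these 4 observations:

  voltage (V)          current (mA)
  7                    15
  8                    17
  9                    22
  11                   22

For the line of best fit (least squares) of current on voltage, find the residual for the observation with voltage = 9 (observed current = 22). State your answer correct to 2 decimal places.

2.54

n = 4, Σx = 35, Σy = 76, Σxy = 681, Σx² = 315
Sxx = Σx² − (Σx)²/n = 315 − 306.25 = 8.75
Sxy = Σxy − (Σx)(Σy)/n = 681 − 665 = 16
b = Sxy/Sxx = 16/8.75 = 1.828571
a = ȳ − b·x̄ = 19 − 1.828571·8.75 = 3
ŷ(9) = 3 + 1.828571·9 = 19.457143
residual = y − ŷ = 22 − 19.457143 = 2.542857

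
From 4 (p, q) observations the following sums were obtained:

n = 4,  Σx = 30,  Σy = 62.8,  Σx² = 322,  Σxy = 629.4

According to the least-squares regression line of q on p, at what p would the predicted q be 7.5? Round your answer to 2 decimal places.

2.48

Sxx = Σx² − (Σx)²/n = 322 − 225 = 97
Sxy = Σxy − (Σx)(Σy)/n = 629.4 − 471 = 158.4
b = Sxy/Sxx = 158.4/97 = 1.632990
a = ȳ − b·x̄ = 15.7 − 1.632990·7.5 = 3.452577
Set a + b·x = 7.5: x = (7.5 − 3.452577) / 1.632990 = 2.478535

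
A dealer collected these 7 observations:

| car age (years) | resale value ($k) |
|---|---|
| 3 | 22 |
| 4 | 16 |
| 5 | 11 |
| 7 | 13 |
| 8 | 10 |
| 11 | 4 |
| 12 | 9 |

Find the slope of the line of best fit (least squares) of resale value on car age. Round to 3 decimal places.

-1.399

n = 7, Σx = 50, Σy = 85, Σxy = 508, Σx² = 428
Sxx = Σx² − (Σx)²/n = 428 − 357.142857 = 70.857143
Sxy = Σxy − (Σx)(Σy)/n = 508 − 607.142857 = -99.142857
b = Sxy/Sxx = -99.142857/70.857143 = -1.399194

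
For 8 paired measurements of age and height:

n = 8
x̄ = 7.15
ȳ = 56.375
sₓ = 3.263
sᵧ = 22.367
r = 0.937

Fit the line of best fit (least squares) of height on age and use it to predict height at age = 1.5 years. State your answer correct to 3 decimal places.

b = r · sᵧ/sₓ = 0.937 · 22.367/3.263 = 6.422887
a = ȳ − b·x̄ = 56.375 − 6.422887·7.15 = 10.451361
ŷ(1.5) = a + b·1.5 = 10.451361 + 6.422887·1.5 = 20.085691

20.086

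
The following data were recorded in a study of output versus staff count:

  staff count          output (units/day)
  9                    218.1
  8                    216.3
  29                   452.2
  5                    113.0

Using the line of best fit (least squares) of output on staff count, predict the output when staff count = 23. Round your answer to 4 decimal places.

n = 4, Σx = 51, Σy = 999.6, Σxy = 17372.1, Σx² = 1011
Sxx = Σx² − (Σx)²/n = 1011 − 650.25 = 360.75
Sxy = Σxy − (Σx)(Σy)/n = 17372.1 − 12744.9 = 4627.2
b = Sxy/Sxx = 4627.2/360.75 = 12.826611
a = ȳ − b·x̄ = 249.9 − 12.826611·12.75 = 86.360707
ŷ(23) = a + b·23 = 86.360707 + 12.826611·23 = 381.372765

381.3728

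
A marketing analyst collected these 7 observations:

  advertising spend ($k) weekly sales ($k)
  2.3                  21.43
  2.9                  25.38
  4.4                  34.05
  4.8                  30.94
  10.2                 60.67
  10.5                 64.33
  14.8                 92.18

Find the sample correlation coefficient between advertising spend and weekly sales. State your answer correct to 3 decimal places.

n = 7, Σx = 49.9, Σy = 328.98, Σxy = 3079.786, Σx² = 489.43, Σy² = 19536.4256
Sxx = Σx² − (Σx)²/n = 489.43 − 355.715714 = 133.714286
Sxy = Σxy − (Σx)(Σy)/n = 3079.786 − 2345.157429 = 734.628571
Syy = Σy² − (Σy)²/n = 19536.4256 − 15461.120057 = 4075.305543
r = Sxy/√(Sxx·Syy) = 734.628571/√(544926.569731) = 734.628571/738.191418 = 0.995174

0.995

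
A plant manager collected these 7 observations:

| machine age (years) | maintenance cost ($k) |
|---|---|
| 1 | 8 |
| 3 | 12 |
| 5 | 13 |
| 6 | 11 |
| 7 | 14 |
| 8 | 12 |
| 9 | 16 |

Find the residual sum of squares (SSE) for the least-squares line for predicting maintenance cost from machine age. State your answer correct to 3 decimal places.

13.404

n = 7, Σx = 39, Σy = 86, Σxy = 513, Σx² = 265, Σy² = 1094
Sxx = Σx² − (Σx)²/n = 265 − 217.285714 = 47.714286
Sxy = Σxy − (Σx)(Σy)/n = 513 − 479.142857 = 33.857143
Syy = Σy² − (Σy)²/n = 1094 − 1056.571429 = 37.428571
b = Sxy/Sxx = 33.857143/47.714286 = 0.709581
SSE = Syy − b·Sxy = 37.428571 − 0.709581·33.857143 = 13.404192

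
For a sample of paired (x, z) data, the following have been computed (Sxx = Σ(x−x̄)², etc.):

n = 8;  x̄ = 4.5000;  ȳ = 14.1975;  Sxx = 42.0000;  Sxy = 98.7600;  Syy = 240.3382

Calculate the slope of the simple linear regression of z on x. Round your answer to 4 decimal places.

b = Sxy/Sxx = 98.76/42 = 2.351429

2.3514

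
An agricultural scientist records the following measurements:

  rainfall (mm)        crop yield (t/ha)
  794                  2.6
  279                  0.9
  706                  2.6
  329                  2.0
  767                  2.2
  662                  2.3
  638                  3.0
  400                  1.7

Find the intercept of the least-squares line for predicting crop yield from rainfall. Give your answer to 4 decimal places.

0.7540

n = 8, Σx = 4575, Σy = 17.3, Σxy = 10613.1, Σx² = 2908531
Sxx = Σx² − (Σx)²/n = 2908531 − 2616328.125 = 292202.875
Sxy = Σxy − (Σx)(Σy)/n = 10613.1 − 9893.4375 = 719.6625
b = Sxy/Sxx = 719.6625/292202.875 = 0.002463
a = ȳ − b·x̄ = 2.1625 − 0.002463·571.875 = 0.754037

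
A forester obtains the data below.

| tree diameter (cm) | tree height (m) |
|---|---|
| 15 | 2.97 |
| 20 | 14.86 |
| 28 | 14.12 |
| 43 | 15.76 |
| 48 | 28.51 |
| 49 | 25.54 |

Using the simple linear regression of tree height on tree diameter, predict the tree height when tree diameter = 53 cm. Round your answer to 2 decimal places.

27.32

n = 6, Σx = 203, Σy = 101.76, Σxy = 4034.73, Σx² = 7963
Sxx = Σx² − (Σx)²/n = 7963 − 6868.166667 = 1094.833333
Sxy = Σxy − (Σx)(Σy)/n = 4034.73 − 3442.88 = 591.85
b = Sxy/Sxx = 591.85/1094.833333 = 0.540585
a = ȳ − b·x̄ = 16.96 − 0.540585·33.833333 = -1.329778
ŷ(53) = a + b·53 = -1.329778 + 0.540585·53 = 27.321204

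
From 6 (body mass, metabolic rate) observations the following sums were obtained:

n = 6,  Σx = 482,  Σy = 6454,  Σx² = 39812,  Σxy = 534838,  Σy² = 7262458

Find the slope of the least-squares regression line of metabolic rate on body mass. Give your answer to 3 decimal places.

14.997

Sxx = Σx² − (Σx)²/n = 39812 − 38720.666667 = 1091.333333
Sxy = Σxy − (Σx)(Σy)/n = 534838 − 518471.333333 = 16366.666667
b = Sxy/Sxx = 16366.666667/1091.333333 = 14.996946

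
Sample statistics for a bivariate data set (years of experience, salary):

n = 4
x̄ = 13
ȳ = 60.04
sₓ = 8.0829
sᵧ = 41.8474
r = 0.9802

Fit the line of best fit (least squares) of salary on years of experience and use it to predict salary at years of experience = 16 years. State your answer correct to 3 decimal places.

b = r · sᵧ/sₓ = 0.9802 · 41.8474/8.0829 = 5.074765
a = ȳ − b·x̄ = 60.04 − 5.074765·13 = -5.931951
ŷ(16) = a + b·16 = -5.931951 + 5.074765·16 = 75.264296

75.264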